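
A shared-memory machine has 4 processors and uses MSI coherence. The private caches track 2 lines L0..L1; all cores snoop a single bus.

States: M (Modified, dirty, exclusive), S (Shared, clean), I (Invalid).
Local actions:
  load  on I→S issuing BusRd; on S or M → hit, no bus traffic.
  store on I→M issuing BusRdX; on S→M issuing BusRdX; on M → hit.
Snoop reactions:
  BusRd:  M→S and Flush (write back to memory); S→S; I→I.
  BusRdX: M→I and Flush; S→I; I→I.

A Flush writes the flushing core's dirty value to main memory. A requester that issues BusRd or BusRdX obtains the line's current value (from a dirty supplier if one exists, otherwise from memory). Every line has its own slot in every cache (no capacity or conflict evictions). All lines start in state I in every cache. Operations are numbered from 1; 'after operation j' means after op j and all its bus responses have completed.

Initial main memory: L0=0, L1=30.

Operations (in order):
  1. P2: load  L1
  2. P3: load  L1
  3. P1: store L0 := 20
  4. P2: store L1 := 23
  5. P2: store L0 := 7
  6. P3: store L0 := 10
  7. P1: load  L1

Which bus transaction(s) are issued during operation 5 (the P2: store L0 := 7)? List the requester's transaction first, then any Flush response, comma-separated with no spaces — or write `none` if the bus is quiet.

[1] P2: load  L1 | P0:I, P1:I, P2:S(30), P3:I | bus: BusRd
[2] P3: load  L1 | P0:I, P1:I, P2:S(30), P3:S(30) | bus: BusRd
[3] P1: store L0 := 20 | P0:I, P1:M(20), P2:I, P3:I | bus: BusRdX
[4] P2: store L1 := 23 | P0:I, P1:I, P2:M(23), P3:I | bus: BusRdX
[5] P2: store L0 := 7 | P0:I, P1:I, P2:M(7), P3:I | bus: BusRdX,Flush
[6] P3: store L0 := 10 | P0:I, P1:I, P2:I, P3:M(10) | bus: BusRdX,Flush
[7] P1: load  L1 | P0:I, P1:S(23), P2:S(23), P3:I | bus: BusRd,Flush

bus = BusRdX,Flush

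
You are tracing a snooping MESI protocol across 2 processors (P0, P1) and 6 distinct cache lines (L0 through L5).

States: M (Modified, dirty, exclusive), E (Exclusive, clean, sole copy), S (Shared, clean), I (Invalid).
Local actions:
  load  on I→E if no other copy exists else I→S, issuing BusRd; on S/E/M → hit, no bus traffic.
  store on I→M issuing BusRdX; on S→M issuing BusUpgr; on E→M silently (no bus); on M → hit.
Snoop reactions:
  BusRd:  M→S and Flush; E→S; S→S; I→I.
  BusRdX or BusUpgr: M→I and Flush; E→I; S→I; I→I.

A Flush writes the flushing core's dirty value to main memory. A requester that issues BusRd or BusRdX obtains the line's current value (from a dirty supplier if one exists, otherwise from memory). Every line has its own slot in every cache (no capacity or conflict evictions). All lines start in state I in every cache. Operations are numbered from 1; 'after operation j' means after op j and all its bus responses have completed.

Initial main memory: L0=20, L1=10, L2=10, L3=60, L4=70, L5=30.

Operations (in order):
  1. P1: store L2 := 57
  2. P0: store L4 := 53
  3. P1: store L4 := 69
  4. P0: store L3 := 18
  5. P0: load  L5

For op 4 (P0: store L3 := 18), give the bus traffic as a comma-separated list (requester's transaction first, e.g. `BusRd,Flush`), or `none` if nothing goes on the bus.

1. P1: store L2 := 57  bus=[BusRdX]  L2: P0=I P1=M  mem[L2]=10
2. P0: store L4 := 53  bus=[BusRdX]  L4: P0=M P1=I  mem[L4]=70
3. P1: store L4 := 69  bus=[BusRdX,Flush]  L4: P0=I P1=M  mem[L4]=53
4. P0: store L3 := 18  bus=[BusRdX]  L3: P0=M P1=I  mem[L3]=60
5. P0: load  L5  bus=[BusRd]  L5: P0=E P1=I  mem[L5]=30

bus = BusRdX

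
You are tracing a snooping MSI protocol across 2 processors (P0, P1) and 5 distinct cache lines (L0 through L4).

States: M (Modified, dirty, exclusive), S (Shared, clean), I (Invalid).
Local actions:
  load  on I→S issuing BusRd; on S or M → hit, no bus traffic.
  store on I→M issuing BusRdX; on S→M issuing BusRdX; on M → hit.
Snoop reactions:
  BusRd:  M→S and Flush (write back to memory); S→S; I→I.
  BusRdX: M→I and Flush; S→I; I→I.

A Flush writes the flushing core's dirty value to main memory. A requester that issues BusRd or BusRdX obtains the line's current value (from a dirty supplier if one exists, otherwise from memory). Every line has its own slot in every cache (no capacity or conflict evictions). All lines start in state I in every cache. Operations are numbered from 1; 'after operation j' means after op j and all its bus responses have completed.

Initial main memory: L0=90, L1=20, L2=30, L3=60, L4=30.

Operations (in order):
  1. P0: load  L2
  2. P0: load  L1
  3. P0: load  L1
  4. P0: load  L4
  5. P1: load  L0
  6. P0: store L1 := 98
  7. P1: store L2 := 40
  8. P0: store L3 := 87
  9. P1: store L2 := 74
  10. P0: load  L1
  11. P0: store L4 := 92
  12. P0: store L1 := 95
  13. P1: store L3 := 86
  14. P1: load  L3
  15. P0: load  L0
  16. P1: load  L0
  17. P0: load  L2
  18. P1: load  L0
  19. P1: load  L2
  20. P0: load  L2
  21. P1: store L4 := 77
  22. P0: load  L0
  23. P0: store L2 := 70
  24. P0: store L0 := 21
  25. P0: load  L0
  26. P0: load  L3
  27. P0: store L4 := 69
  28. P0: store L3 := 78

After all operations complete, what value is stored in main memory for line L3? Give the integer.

[1] P0: load  L2 | P0:S(30), P1:I | bus: BusRd
[2] P0: load  L1 | P0:S(20), P1:I | bus: BusRd
[3] P0: load  L1 | P0:S(20), P1:I | bus: none
[4] P0: load  L4 | P0:S(30), P1:I | bus: BusRd
[5] P1: load  L0 | P0:I, P1:S(90) | bus: BusRd
[6] P0: store L1 := 98 | P0:M(98), P1:I | bus: BusRdX
[7] P1: store L2 := 40 | P0:I, P1:M(40) | bus: BusRdX
[8] P0: store L3 := 87 | P0:M(87), P1:I | bus: BusRdX
[9] P1: store L2 := 74 | P0:I, P1:M(74) | bus: none
[10] P0: load  L1 | P0:M(98), P1:I | bus: none
[11] P0: store L4 := 92 | P0:M(92), P1:I | bus: BusRdX
[12] P0: store L1 := 95 | P0:M(95), P1:I | bus: none
[13] P1: store L3 := 86 | P0:I, P1:M(86) | bus: BusRdX,Flush
[14] P1: load  L3 | P0:I, P1:M(86) | bus: none
[15] P0: load  L0 | P0:S(90), P1:S(90) | bus: BusRd
[16] P1: load  L0 | P0:S(90), P1:S(90) | bus: none
[17] P0: load  L2 | P0:S(74), P1:S(74) | bus: BusRd,Flush
[18] P1: load  L0 | P0:S(90), P1:S(90) | bus: none
[19] P1: load  L2 | P0:S(74), P1:S(74) | bus: none
[20] P0: load  L2 | P0:S(74), P1:S(74) | bus: none
[21] P1: store L4 := 77 | P0:I, P1:M(77) | bus: BusRdX,Flush
[22] P0: load  L0 | P0:S(90), P1:S(90) | bus: none
[23] P0: store L2 := 70 | P0:M(70), P1:I | bus: BusRdX
[24] P0: store L0 := 21 | P0:M(21), P1:I | bus: BusRdX
[25] P0: load  L0 | P0:M(21), P1:I | bus: none
[26] P0: load  L3 | P0:S(86), P1:S(86) | bus: BusRd,Flush
[27] P0: store L4 := 69 | P0:M(69), P1:I | bus: BusRdX,Flush
[28] P0: store L3 := 78 | P0:M(78), P1:I | bus: BusRdX

memory[L3] = 86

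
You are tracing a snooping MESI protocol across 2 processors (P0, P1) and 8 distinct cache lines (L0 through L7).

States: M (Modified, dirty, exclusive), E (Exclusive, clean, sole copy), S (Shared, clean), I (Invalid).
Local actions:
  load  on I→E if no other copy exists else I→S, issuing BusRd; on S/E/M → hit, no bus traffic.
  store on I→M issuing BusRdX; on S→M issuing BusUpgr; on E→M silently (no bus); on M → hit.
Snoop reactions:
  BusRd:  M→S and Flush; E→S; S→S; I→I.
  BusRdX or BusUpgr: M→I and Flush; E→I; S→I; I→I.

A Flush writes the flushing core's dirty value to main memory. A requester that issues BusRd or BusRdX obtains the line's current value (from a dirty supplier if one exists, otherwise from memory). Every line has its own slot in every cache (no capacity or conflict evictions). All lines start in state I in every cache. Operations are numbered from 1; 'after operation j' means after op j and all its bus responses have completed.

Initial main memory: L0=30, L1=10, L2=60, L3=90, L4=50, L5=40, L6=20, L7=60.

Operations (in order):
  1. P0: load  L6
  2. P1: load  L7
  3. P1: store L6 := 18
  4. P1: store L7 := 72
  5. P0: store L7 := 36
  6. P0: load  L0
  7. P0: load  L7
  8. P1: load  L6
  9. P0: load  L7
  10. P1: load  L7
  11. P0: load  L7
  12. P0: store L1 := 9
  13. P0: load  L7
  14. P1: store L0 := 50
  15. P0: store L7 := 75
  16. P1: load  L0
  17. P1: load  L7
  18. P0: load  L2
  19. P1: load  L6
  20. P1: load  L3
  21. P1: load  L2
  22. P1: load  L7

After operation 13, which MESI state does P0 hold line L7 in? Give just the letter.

1. P0: load  L6  bus=[BusRd]  L6: P0=E P1=I  mem[L6]=20
2. P1: load  L7  bus=[BusRd]  L7: P0=I P1=E  mem[L7]=60
3. P1: store L6 := 18  bus=[BusRdX]  L6: P0=I P1=M  mem[L6]=20
4. P1: store L7 := 72  bus=[-]  L7: P0=I P1=M  mem[L7]=60
5. P0: store L7 := 36  bus=[BusRdX,Flush]  L7: P0=M P1=I  mem[L7]=72
6. P0: load  L0  bus=[BusRd]  L0: P0=E P1=I  mem[L0]=30
7. P0: load  L7  bus=[-]  L7: P0=M P1=I  mem[L7]=72
8. P1: load  L6  bus=[-]  L6: P0=I P1=M  mem[L6]=20
9. P0: load  L7  bus=[-]  L7: P0=M P1=I  mem[L7]=72
10. P1: load  L7  bus=[BusRd,Flush]  L7: P0=S P1=S  mem[L7]=36
11. P0: load  L7  bus=[-]  L7: P0=S P1=S  mem[L7]=36
12. P0: store L1 := 9  bus=[BusRdX]  L1: P0=M P1=I  mem[L1]=10
13. P0: load  L7  bus=[-]  L7: P0=S P1=S  mem[L7]=36
14. P1: store L0 := 50  bus=[BusRdX]  L0: P0=I P1=M  mem[L0]=30
15. P0: store L7 := 75  bus=[BusUpgr]  L7: P0=M P1=I  mem[L7]=36
16. P1: load  L0  bus=[-]  L0: P0=I P1=M  mem[L0]=30
17. P1: load  L7  bus=[BusRd,Flush]  L7: P0=S P1=S  mem[L7]=75
18. P0: load  L2  bus=[BusRd]  L2: P0=E P1=I  mem[L2]=60
19. P1: load  L6  bus=[-]  L6: P0=I P1=M  mem[L6]=20
20. P1: load  L3  bus=[BusRd]  L3: P0=I P1=E  mem[L3]=90
21. P1: load  L2  bus=[BusRd]  L2: P0=S P1=S  mem[L2]=60
22. P1: load  L7  bus=[-]  L7: P0=S P1=S  mem[L7]=75

state = S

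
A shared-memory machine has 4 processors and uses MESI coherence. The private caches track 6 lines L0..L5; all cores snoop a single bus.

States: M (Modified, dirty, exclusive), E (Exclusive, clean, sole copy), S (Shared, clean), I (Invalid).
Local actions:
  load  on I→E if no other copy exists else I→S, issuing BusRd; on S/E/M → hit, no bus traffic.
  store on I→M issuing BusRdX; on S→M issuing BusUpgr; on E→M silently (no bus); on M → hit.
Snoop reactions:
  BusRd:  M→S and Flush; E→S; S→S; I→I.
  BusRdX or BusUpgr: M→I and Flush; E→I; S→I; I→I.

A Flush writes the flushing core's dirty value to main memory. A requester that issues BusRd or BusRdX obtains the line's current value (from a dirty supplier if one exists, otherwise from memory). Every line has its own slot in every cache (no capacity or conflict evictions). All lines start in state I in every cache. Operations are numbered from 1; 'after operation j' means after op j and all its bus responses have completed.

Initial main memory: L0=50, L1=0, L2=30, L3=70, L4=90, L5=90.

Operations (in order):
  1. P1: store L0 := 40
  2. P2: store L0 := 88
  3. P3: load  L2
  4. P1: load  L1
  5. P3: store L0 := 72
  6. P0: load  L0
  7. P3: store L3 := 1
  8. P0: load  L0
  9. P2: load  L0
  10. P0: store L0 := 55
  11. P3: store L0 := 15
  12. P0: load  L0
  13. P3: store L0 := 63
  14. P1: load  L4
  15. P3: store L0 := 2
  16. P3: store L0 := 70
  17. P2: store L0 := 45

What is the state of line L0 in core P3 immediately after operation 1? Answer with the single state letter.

state = I

[1] P1: store L0 := 40 | P0:I, P1:M(40), P2:I, P3:I | bus: BusRdX
[2] P2: store L0 := 88 | P0:I, P1:I, P2:M(88), P3:I | bus: BusRdX,Flush
[3] P3: load  L2 | P0:I, P1:I, P2:I, P3:E(30) | bus: BusRd
[4] P1: load  L1 | P0:I, P1:E(0), P2:I, P3:I | bus: BusRd
[5] P3: store L0 := 72 | P0:I, P1:I, P2:I, P3:M(72) | bus: BusRdX,Flush
[6] P0: load  L0 | P0:S(72), P1:I, P2:I, P3:S(72) | bus: BusRd,Flush
[7] P3: store L3 := 1 | P0:I, P1:I, P2:I, P3:M(1) | bus: BusRdX
[8] P0: load  L0 | P0:S(72), P1:I, P2:I, P3:S(72) | bus: none
[9] P2: load  L0 | P0:S(72), P1:I, P2:S(72), P3:S(72) | bus: BusRd
[10] P0: store L0 := 55 | P0:M(55), P1:I, P2:I, P3:I | bus: BusUpgr
[11] P3: store L0 := 15 | P0:I, P1:I, P2:I, P3:M(15) | bus: BusRdX,Flush
[12] P0: load  L0 | P0:S(15), P1:I, P2:I, P3:S(15) | bus: BusRd,Flush
[13] P3: store L0 := 63 | P0:I, P1:I, P2:I, P3:M(63) | bus: BusUpgr
[14] P1: load  L4 | P0:I, P1:E(90), P2:I, P3:I | bus: BusRd
[15] P3: store L0 := 2 | P0:I, P1:I, P2:I, P3:M(2) | bus: none
[16] P3: store L0 := 70 | P0:I, P1:I, P2:I, P3:M(70) | bus: none
[17] P2: store L0 := 45 | P0:I, P1:I, P2:M(45), P3:I | bus: BusRdX,Flush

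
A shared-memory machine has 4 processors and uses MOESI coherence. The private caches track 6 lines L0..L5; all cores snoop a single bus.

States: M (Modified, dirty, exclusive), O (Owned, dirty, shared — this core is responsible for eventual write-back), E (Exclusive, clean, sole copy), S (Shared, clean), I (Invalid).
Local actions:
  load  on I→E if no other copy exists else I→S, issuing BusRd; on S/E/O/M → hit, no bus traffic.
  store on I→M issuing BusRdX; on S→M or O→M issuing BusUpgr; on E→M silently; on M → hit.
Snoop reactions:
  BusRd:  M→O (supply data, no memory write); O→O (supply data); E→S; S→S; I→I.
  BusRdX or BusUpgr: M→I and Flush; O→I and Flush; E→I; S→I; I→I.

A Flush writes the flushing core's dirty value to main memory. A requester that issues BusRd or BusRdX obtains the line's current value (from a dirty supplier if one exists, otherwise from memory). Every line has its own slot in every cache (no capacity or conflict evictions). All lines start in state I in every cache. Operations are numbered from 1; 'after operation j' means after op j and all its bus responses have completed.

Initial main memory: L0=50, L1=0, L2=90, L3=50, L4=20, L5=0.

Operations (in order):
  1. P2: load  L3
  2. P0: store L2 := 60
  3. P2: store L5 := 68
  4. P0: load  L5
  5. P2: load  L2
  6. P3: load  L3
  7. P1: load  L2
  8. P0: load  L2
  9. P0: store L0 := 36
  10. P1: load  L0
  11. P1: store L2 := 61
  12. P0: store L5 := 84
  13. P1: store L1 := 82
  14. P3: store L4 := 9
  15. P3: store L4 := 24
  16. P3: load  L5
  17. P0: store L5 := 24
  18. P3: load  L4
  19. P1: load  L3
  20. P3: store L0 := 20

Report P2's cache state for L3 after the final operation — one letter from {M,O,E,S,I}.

step 1: P2: load  L3  ⟶  IIEI  (L3)  txn=BusRd  M[L3]=50
step 2: P0: store L2 := 60  ⟶  MIII  (L2)  txn=BusRdX  M[L2]=90
step 3: P2: store L5 := 68  ⟶  IIMI  (L5)  txn=BusRdX  M[L5]=0
step 4: P0: load  L5  ⟶  SIOI  (L5)  txn=BusRd  M[L5]=0
step 5: P2: load  L2  ⟶  OISI  (L2)  txn=BusRd  M[L2]=90
step 6: P3: load  L3  ⟶  IISS  (L3)  txn=BusRd  M[L3]=50
step 7: P1: load  L2  ⟶  OSSI  (L2)  txn=BusRd  M[L2]=90
step 8: P0: load  L2  ⟶  OSSI  (L2)  txn=∅  M[L2]=90
step 9: P0: store L0 := 36  ⟶  MIII  (L0)  txn=BusRdX  M[L0]=50
step 10: P1: load  L0  ⟶  OSII  (L0)  txn=BusRd  M[L0]=50
step 11: P1: store L2 := 61  ⟶  IMII  (L2)  txn=BusUpgr+Flush  M[L2]=60
step 12: P0: store L5 := 84  ⟶  MIII  (L5)  txn=BusUpgr+Flush  M[L5]=68
step 13: P1: store L1 := 82  ⟶  IMII  (L1)  txn=BusRdX  M[L1]=0
step 14: P3: store L4 := 9  ⟶  IIIM  (L4)  txn=BusRdX  M[L4]=20
step 15: P3: store L4 := 24  ⟶  IIIM  (L4)  txn=∅  M[L4]=20
step 16: P3: load  L5  ⟶  OIIS  (L5)  txn=BusRd  M[L5]=68
step 17: P0: store L5 := 24  ⟶  MIII  (L5)  txn=BusUpgr  M[L5]=68
step 18: P3: load  L4  ⟶  IIIM  (L4)  txn=∅  M[L4]=20
step 19: P1: load  L3  ⟶  ISSS  (L3)  txn=BusRd  M[L3]=50
step 20: P3: store L0 := 20  ⟶  IIIM  (L0)  txn=BusRdX+Flush  M[L0]=36

state = S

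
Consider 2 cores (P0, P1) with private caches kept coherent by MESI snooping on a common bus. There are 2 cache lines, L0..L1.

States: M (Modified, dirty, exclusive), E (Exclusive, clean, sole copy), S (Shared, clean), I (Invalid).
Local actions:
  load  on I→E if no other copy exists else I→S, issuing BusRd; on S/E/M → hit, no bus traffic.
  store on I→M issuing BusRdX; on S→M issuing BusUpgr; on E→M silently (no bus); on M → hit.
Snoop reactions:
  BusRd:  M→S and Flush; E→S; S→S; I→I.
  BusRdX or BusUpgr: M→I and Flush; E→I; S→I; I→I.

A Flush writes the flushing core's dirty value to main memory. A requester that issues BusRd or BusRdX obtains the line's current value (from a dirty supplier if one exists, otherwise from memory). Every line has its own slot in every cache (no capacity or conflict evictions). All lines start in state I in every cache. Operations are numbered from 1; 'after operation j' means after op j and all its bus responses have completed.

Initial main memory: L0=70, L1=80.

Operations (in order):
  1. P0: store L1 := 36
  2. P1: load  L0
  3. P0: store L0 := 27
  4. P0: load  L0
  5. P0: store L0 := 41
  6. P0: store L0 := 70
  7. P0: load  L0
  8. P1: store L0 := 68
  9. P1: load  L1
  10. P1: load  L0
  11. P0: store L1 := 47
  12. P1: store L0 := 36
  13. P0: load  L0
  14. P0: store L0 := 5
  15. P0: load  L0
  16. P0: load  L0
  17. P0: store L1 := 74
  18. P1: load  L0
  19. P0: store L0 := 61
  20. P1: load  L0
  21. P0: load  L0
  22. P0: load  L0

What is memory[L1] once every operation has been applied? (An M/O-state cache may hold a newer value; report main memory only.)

  op1 P0: store L1 := 36 → M/I on L1; bus BusRdX; mem=80
  op2 P1: load  L0 → I/E on L0; bus BusRd; mem=70
  op3 P0: store L0 := 27 → M/I on L0; bus BusRdX; mem=70
  op4 P0: load  L0 → M/I on L0; bus (none); mem=70
  op5 P0: store L0 := 41 → M/I on L0; bus (none); mem=70
  op6 P0: store L0 := 70 → M/I on L0; bus (none); mem=70
  op7 P0: load  L0 → M/I on L0; bus (none); mem=70
  op8 P1: store L0 := 68 → I/M on L0; bus BusRdX Flush; mem=70
  op9 P1: load  L1 → S/S on L1; bus BusRd Flush; mem=36
  op10 P1: load  L0 → I/M on L0; bus (none); mem=70
  op11 P0: store L1 := 47 → M/I on L1; bus BusUpgr; mem=36
  op12 P1: store L0 := 36 → I/M on L0; bus (none); mem=70
  op13 P0: load  L0 → S/S on L0; bus BusRd Flush; mem=36
  op14 P0: store L0 := 5 → M/I on L0; bus BusUpgr; mem=36
  op15 P0: load  L0 → M/I on L0; bus (none); mem=36
  op16 P0: load  L0 → M/I on L0; bus (none); mem=36
  op17 P0: store L1 := 74 → M/I on L1; bus (none); mem=36
  op18 P1: load  L0 → S/S on L0; bus BusRd Flush; mem=5
  op19 P0: store L0 := 61 → M/I on L0; bus BusUpgr; mem=5
  op20 P1: load  L0 → S/S on L0; bus BusRd Flush; mem=61
  op21 P0: load  L0 → S/S on L0; bus (none); mem=61
  op22 P0: load  L0 → S/S on L0; bus (none); mem=61

memory[L1] = 36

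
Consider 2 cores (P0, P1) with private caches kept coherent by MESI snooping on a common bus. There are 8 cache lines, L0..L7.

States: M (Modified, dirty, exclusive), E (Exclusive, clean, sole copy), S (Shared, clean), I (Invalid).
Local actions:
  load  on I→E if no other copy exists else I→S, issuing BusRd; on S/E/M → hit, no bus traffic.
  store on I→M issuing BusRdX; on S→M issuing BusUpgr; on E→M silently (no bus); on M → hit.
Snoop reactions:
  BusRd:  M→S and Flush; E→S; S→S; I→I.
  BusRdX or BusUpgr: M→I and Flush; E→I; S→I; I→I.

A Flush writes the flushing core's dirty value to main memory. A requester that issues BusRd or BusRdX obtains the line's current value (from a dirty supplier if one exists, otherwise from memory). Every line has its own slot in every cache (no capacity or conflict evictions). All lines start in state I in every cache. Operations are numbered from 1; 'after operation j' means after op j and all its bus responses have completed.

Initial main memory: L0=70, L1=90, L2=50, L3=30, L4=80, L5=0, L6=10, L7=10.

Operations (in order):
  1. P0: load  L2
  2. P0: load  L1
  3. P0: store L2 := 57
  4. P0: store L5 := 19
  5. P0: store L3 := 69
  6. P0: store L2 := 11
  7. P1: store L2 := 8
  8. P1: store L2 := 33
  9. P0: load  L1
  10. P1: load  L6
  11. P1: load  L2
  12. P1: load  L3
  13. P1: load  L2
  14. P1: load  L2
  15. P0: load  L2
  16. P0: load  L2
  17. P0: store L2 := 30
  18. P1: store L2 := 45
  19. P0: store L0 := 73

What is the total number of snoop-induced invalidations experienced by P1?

invalidations = 1

  op1 P0: load  L2 → E/I on L2; bus BusRd; mem=50
  op2 P0: load  L1 → E/I on L1; bus BusRd; mem=90
  op3 P0: store L2 := 57 → M/I on L2; bus (none); mem=50
  op4 P0: store L5 := 19 → M/I on L5; bus BusRdX; mem=0
  op5 P0: store L3 := 69 → M/I on L3; bus BusRdX; mem=30
  op6 P0: store L2 := 11 → M/I on L2; bus (none); mem=50
  op7 P1: store L2 := 8 → I/M on L2; bus BusRdX Flush; mem=11
  op8 P1: store L2 := 33 → I/M on L2; bus (none); mem=11
  op9 P0: load  L1 → E/I on L1; bus (none); mem=90
  op10 P1: load  L6 → I/E on L6; bus BusRd; mem=10
  op11 P1: load  L2 → I/M on L2; bus (none); mem=11
  op12 P1: load  L3 → S/S on L3; bus BusRd Flush; mem=69
  op13 P1: load  L2 → I/M on L2; bus (none); mem=11
  op14 P1: load  L2 → I/M on L2; bus (none); mem=11
  op15 P0: load  L2 → S/S on L2; bus BusRd Flush; mem=33
  op16 P0: load  L2 → S/S on L2; bus (none); mem=33
  op17 P0: store L2 := 30 → M/I on L2; bus BusUpgr; mem=33
  op18 P1: store L2 := 45 → I/M on L2; bus BusRdX Flush; mem=30
  op19 P0: store L0 := 73 → M/I on L0; bus BusRdX; mem=70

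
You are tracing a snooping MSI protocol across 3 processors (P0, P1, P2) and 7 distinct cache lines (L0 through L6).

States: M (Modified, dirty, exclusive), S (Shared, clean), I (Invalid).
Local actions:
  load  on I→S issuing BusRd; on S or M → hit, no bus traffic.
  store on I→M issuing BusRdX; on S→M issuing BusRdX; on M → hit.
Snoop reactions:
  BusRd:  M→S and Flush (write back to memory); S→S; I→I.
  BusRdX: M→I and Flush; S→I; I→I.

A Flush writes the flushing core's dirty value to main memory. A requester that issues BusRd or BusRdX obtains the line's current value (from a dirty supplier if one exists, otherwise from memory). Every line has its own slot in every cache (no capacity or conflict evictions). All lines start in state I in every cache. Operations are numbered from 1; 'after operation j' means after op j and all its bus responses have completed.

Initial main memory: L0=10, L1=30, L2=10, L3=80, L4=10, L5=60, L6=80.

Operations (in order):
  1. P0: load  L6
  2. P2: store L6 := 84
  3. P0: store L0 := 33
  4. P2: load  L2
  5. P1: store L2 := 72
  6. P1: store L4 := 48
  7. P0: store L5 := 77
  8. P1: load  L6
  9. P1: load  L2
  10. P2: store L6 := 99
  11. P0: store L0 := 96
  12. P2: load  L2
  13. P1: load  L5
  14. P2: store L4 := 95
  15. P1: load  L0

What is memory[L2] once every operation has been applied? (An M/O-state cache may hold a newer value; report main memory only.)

memory[L2] = 72

  op1 P0: load  L6 → S/I/I on L6; bus BusRd; mem=80
  op2 P2: store L6 := 84 → I/I/M on L6; bus BusRdX; mem=80
  op3 P0: store L0 := 33 → M/I/I on L0; bus BusRdX; mem=10
  op4 P2: load  L2 → I/I/S on L2; bus BusRd; mem=10
  op5 P1: store L2 := 72 → I/M/I on L2; bus BusRdX; mem=10
  op6 P1: store L4 := 48 → I/M/I on L4; bus BusRdX; mem=10
  op7 P0: store L5 := 77 → M/I/I on L5; bus BusRdX; mem=60
  op8 P1: load  L6 → I/S/S on L6; bus BusRd Flush; mem=84
  op9 P1: load  L2 → I/M/I on L2; bus (none); mem=10
  op10 P2: store L6 := 99 → I/I/M on L6; bus BusRdX; mem=84
  op11 P0: store L0 := 96 → M/I/I on L0; bus (none); mem=10
  op12 P2: load  L2 → I/S/S on L2; bus BusRd Flush; mem=72
  op13 P1: load  L5 → S/S/I on L5; bus BusRd Flush; mem=77
  op14 P2: store L4 := 95 → I/I/M on L4; bus BusRdX Flush; mem=48
  op15 P1: load  L0 → S/S/I on L0; bus BusRd Flush; mem=96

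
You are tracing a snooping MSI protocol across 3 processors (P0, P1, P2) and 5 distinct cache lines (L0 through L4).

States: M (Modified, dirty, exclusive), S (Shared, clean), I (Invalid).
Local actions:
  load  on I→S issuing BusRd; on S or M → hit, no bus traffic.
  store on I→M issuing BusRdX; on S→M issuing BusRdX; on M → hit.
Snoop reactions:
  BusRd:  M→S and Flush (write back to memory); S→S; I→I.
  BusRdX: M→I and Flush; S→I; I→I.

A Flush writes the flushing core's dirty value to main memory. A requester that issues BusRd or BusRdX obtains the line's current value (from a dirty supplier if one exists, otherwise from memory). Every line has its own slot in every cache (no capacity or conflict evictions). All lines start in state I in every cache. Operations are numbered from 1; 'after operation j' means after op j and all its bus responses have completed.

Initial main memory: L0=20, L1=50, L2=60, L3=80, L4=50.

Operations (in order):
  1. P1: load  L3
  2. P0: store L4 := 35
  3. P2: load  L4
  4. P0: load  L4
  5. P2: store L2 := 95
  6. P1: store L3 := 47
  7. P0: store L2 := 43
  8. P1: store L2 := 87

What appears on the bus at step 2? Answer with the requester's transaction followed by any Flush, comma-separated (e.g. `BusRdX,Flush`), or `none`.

bus = BusRdX

[1] P1: load  L3 | P0:I, P1:S(80), P2:I | bus: BusRd
[2] P0: store L4 := 35 | P0:M(35), P1:I, P2:I | bus: BusRdX
[3] P2: load  L4 | P0:S(35), P1:I, P2:S(35) | bus: BusRd,Flush
[4] P0: load  L4 | P0:S(35), P1:I, P2:S(35) | bus: none
[5] P2: store L2 := 95 | P0:I, P1:I, P2:M(95) | bus: BusRdX
[6] P1: store L3 := 47 | P0:I, P1:M(47), P2:I | bus: BusRdX
[7] P0: store L2 := 43 | P0:M(43), P1:I, P2:I | bus: BusRdX,Flush
[8] P1: store L2 := 87 | P0:I, P1:M(87), P2:I | bus: BusRdX,Flush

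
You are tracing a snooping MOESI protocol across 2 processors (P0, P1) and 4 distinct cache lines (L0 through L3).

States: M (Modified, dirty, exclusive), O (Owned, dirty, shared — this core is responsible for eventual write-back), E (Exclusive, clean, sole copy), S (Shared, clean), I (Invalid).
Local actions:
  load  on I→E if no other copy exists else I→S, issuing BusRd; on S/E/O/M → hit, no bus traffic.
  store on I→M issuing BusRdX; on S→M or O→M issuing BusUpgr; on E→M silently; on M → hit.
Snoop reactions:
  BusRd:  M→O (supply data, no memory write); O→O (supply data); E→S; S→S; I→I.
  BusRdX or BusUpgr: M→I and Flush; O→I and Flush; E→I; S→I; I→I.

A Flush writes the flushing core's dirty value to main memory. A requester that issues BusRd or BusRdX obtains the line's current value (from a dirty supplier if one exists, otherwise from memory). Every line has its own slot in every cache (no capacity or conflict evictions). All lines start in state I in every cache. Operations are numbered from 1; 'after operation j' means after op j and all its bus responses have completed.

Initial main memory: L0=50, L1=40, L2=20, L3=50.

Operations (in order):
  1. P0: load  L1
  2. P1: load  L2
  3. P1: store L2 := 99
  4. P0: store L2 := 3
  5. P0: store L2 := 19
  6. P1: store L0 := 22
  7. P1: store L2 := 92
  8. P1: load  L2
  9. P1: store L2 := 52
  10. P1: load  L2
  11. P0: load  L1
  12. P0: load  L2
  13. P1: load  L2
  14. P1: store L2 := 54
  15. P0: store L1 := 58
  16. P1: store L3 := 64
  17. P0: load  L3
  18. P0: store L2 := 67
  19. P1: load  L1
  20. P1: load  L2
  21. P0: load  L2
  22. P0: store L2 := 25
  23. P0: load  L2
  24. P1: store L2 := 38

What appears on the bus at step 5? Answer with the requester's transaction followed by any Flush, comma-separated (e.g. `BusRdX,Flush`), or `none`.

bus = none

1. P0: load  L1  bus=[BusRd]  L1: P0=E P1=I  mem[L1]=40
2. P1: load  L2  bus=[BusRd]  L2: P0=I P1=E  mem[L2]=20
3. P1: store L2 := 99  bus=[-]  L2: P0=I P1=M  mem[L2]=20
4. P0: store L2 := 3  bus=[BusRdX,Flush]  L2: P0=M P1=I  mem[L2]=99
5. P0: store L2 := 19  bus=[-]  L2: P0=M P1=I  mem[L2]=99
6. P1: store L0 := 22  bus=[BusRdX]  L0: P0=I P1=M  mem[L0]=50
7. P1: store L2 := 92  bus=[BusRdX,Flush]  L2: P0=I P1=M  mem[L2]=19
8. P1: load  L2  bus=[-]  L2: P0=I P1=M  mem[L2]=19
9. P1: store L2 := 52  bus=[-]  L2: P0=I P1=M  mem[L2]=19
10. P1: load  L2  bus=[-]  L2: P0=I P1=M  mem[L2]=19
11. P0: load  L1  bus=[-]  L1: P0=E P1=I  mem[L1]=40
12. P0: load  L2  bus=[BusRd]  L2: P0=S P1=O  mem[L2]=19
13. P1: load  L2  bus=[-]  L2: P0=S P1=O  mem[L2]=19
14. P1: store L2 := 54  bus=[BusUpgr]  L2: P0=I P1=M  mem[L2]=19
15. P0: store L1 := 58  bus=[-]  L1: P0=M P1=I  mem[L1]=40
16. P1: store L3 := 64  bus=[BusRdX]  L3: P0=I P1=M  mem[L3]=50
17. P0: load  L3  bus=[BusRd]  L3: P0=S P1=O  mem[L3]=50
18. P0: store L2 := 67  bus=[BusRdX,Flush]  L2: P0=M P1=I  mem[L2]=54
19. P1: load  L1  bus=[BusRd]  L1: P0=O P1=S  mem[L1]=40
20. P1: load  L2  bus=[BusRd]  L2: P0=O P1=S  mem[L2]=54
21. P0: load  L2  bus=[-]  L2: P0=O P1=S  mem[L2]=54
22. P0: store L2 := 25  bus=[BusUpgr]  L2: P0=M P1=I  mem[L2]=54
23. P0: load  L2  bus=[-]  L2: P0=M P1=I  mem[L2]=54
24. P1: store L2 := 38  bus=[BusRdX,Flush]  L2: P0=I P1=M  mem[L2]=25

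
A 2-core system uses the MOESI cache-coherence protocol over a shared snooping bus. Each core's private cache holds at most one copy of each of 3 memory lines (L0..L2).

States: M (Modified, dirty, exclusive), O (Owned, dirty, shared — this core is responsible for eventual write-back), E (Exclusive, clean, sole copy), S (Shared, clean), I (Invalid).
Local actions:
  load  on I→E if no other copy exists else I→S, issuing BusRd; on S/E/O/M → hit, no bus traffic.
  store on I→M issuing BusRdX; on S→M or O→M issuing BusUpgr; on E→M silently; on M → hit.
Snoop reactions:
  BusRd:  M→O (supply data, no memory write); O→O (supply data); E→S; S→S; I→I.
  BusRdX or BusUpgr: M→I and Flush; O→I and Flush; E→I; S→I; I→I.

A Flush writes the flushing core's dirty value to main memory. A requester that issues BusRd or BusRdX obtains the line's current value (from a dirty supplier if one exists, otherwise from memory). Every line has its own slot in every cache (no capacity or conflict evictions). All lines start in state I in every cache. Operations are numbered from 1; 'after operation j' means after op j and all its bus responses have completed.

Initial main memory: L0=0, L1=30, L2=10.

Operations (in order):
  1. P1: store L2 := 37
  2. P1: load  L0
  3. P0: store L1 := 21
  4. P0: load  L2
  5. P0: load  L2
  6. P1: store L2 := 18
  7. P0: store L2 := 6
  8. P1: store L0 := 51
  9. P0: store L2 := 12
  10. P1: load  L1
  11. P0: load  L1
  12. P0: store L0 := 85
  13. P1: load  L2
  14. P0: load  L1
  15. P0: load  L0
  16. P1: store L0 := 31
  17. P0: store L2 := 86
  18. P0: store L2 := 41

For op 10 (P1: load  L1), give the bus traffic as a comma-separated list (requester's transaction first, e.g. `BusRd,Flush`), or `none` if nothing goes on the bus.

bus = BusRd

[1] P1: store L2 := 37 | P0:I, P1:M(37) | bus: BusRdX
[2] P1: load  L0 | P0:I, P1:E(0) | bus: BusRd
[3] P0: store L1 := 21 | P0:M(21), P1:I | bus: BusRdX
[4] P0: load  L2 | P0:S(37), P1:O(37) | bus: BusRd
[5] P0: load  L2 | P0:S(37), P1:O(37) | bus: none
[6] P1: store L2 := 18 | P0:I, P1:M(18) | bus: BusUpgr
[7] P0: store L2 := 6 | P0:M(6), P1:I | bus: BusRdX,Flush
[8] P1: store L0 := 51 | P0:I, P1:M(51) | bus: none
[9] P0: store L2 := 12 | P0:M(12), P1:I | bus: none
[10] P1: load  L1 | P0:O(21), P1:S(21) | bus: BusRd
[11] P0: load  L1 | P0:O(21), P1:S(21) | bus: none
[12] P0: store L0 := 85 | P0:M(85), P1:I | bus: BusRdX,Flush
[13] P1: load  L2 | P0:O(12), P1:S(12) | bus: BusRd
[14] P0: load  L1 | P0:O(21), P1:S(21) | bus: none
[15] P0: load  L0 | P0:M(85), P1:I | bus: none
[16] P1: store L0 := 31 | P0:I, P1:M(31) | bus: BusRdX,Flush
[17] P0: store L2 := 86 | P0:M(86), P1:I | bus: BusUpgr
[18] P0: store L2 := 41 | P0:M(41), P1:I | bus: none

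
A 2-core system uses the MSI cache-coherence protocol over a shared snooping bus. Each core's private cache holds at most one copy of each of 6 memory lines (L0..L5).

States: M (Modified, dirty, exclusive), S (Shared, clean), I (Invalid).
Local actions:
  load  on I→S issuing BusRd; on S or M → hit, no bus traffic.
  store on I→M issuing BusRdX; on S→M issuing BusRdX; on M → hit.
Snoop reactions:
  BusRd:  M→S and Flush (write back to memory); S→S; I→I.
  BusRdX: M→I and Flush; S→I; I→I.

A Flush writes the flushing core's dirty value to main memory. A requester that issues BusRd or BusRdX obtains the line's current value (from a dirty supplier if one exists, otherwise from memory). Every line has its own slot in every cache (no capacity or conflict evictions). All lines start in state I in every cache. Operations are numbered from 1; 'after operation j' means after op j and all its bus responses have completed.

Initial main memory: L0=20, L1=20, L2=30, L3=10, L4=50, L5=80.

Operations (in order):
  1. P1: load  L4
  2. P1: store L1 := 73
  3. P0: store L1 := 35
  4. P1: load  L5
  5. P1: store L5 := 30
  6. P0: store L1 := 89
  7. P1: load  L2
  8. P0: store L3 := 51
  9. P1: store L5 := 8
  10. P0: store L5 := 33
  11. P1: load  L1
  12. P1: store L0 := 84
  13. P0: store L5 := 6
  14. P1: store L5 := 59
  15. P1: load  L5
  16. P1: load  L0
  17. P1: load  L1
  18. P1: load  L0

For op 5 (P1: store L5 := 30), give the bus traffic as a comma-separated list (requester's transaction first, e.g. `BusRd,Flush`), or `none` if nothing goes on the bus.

bus = BusRdX

[1] P1: load  L4 | P0:I, P1:S(50) | bus: BusRd
[2] P1: store L1 := 73 | P0:I, P1:M(73) | bus: BusRdX
[3] P0: store L1 := 35 | P0:M(35), P1:I | bus: BusRdX,Flush
[4] P1: load  L5 | P0:I, P1:S(80) | bus: BusRd
[5] P1: store L5 := 30 | P0:I, P1:M(30) | bus: BusRdX
[6] P0: store L1 := 89 | P0:M(89), P1:I | bus: none
[7] P1: load  L2 | P0:I, P1:S(30) | bus: BusRd
[8] P0: store L3 := 51 | P0:M(51), P1:I | bus: BusRdX
[9] P1: store L5 := 8 | P0:I, P1:M(8) | bus: none
[10] P0: store L5 := 33 | P0:M(33), P1:I | bus: BusRdX,Flush
[11] P1: load  L1 | P0:S(89), P1:S(89) | bus: BusRd,Flush
[12] P1: store L0 := 84 | P0:I, P1:M(84) | bus: BusRdX
[13] P0: store L5 := 6 | P0:M(6), P1:I | bus: none
[14] P1: store L5 := 59 | P0:I, P1:M(59) | bus: BusRdX,Flush
[15] P1: load  L5 | P0:I, P1:M(59) | bus: none
[16] P1: load  L0 | P0:I, P1:M(84) | bus: none
[17] P1: load  L1 | P0:S(89), P1:S(89) | bus: none
[18] P1: load  L0 | P0:I, P1:M(84) | bus: none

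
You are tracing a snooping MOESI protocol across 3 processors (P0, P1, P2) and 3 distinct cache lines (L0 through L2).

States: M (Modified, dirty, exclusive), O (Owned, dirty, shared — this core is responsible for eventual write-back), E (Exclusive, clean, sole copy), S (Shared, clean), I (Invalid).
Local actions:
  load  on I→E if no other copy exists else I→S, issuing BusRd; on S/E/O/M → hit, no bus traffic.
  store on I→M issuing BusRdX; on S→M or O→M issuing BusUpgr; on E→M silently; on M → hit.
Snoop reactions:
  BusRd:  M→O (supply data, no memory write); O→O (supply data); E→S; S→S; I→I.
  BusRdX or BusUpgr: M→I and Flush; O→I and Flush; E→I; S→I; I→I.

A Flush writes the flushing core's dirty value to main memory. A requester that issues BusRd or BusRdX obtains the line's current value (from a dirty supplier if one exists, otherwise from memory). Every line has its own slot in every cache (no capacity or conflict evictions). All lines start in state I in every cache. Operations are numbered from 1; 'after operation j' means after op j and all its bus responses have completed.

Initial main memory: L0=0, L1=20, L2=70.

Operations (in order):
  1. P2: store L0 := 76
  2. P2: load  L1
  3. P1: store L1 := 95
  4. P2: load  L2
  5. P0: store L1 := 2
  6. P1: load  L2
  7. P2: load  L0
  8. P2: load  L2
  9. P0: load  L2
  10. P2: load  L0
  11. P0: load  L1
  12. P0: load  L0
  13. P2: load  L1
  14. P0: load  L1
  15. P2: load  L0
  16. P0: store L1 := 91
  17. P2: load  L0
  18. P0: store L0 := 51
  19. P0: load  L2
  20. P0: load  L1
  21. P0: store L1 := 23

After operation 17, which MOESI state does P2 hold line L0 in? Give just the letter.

state = O

1. P2: store L0 := 76  bus=[BusRdX]  L0: P0=I P1=I P2=M  mem[L0]=0
2. P2: load  L1  bus=[BusRd]  L1: P0=I P1=I P2=E  mem[L1]=20
3. P1: store L1 := 95  bus=[BusRdX]  L1: P0=I P1=M P2=I  mem[L1]=20
4. P2: load  L2  bus=[BusRd]  L2: P0=I P1=I P2=E  mem[L2]=70
5. P0: store L1 := 2  bus=[BusRdX,Flush]  L1: P0=M P1=I P2=I  mem[L1]=95
6. P1: load  L2  bus=[BusRd]  L2: P0=I P1=S P2=S  mem[L2]=70
7. P2: load  L0  bus=[-]  L0: P0=I P1=I P2=M  mem[L0]=0
8. P2: load  L2  bus=[-]  L2: P0=I P1=S P2=S  mem[L2]=70
9. P0: load  L2  bus=[BusRd]  L2: P0=S P1=S P2=S  mem[L2]=70
10. P2: load  L0  bus=[-]  L0: P0=I P1=I P2=M  mem[L0]=0
11. P0: load  L1  bus=[-]  L1: P0=M P1=I P2=I  mem[L1]=95
12. P0: load  L0  bus=[BusRd]  L0: P0=S P1=I P2=O  mem[L0]=0
13. P2: load  L1  bus=[BusRd]  L1: P0=O P1=I P2=S  mem[L1]=95
14. P0: load  L1  bus=[-]  L1: P0=O P1=I P2=S  mem[L1]=95
15. P2: load  L0  bus=[-]  L0: P0=S P1=I P2=O  mem[L0]=0
16. P0: store L1 := 91  bus=[BusUpgr]  L1: P0=M P1=I P2=I  mem[L1]=95
17. P2: load  L0  bus=[-]  L0: P0=S P1=I P2=O  mem[L0]=0
18. P0: store L0 := 51  bus=[BusUpgr,Flush]  L0: P0=M P1=I P2=I  mem[L0]=76
19. P0: load  L2  bus=[-]  L2: P0=S P1=S P2=S  mem[L2]=70
20. P0: load  L1  bus=[-]  L1: P0=M P1=I P2=I  mem[L1]=95
21. P0: store L1 := 23  bus=[-]  L1: P0=M P1=I P2=I  mem[L1]=95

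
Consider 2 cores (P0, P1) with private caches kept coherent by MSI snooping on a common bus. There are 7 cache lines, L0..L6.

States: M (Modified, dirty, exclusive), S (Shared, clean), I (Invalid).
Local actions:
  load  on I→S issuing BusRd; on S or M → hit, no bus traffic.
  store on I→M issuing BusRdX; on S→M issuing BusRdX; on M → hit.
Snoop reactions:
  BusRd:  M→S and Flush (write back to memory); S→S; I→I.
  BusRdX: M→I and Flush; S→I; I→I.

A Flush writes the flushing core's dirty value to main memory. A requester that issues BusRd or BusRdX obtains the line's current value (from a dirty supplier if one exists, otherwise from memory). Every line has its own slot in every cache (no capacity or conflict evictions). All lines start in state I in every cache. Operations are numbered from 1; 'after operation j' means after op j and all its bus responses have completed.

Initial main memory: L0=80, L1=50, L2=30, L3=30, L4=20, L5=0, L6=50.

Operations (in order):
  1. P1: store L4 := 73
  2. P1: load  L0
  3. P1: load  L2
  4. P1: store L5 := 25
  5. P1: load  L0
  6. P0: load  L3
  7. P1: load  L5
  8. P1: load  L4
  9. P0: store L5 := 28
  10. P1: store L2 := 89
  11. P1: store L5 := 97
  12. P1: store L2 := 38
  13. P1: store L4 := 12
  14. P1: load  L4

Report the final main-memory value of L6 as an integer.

step 1: P1: store L4 := 73  ⟶  IM  (L4)  txn=BusRdX  M[L4]=20
step 2: P1: load  L0  ⟶  IS  (L0)  txn=BusRd  M[L0]=80
step 3: P1: load  L2  ⟶  IS  (L2)  txn=BusRd  M[L2]=30
step 4: P1: store L5 := 25  ⟶  IM  (L5)  txn=BusRdX  M[L5]=0
step 5: P1: load  L0  ⟶  IS  (L0)  txn=∅  M[L0]=80
step 6: P0: load  L3  ⟶  SI  (L3)  txn=BusRd  M[L3]=30
step 7: P1: load  L5  ⟶  IM  (L5)  txn=∅  M[L5]=0
step 8: P1: load  L4  ⟶  IM  (L4)  txn=∅  M[L4]=20
step 9: P0: store L5 := 28  ⟶  MI  (L5)  txn=BusRdX+Flush  M[L5]=25
step 10: P1: store L2 := 89  ⟶  IM  (L2)  txn=BusRdX  M[L2]=30
step 11: P1: store L5 := 97  ⟶  IM  (L5)  txn=BusRdX+Flush  M[L5]=28
step 12: P1: store L2 := 38  ⟶  IM  (L2)  txn=∅  M[L2]=30
step 13: P1: store L4 := 12  ⟶  IM  (L4)  txn=∅  M[L4]=20
step 14: P1: load  L4  ⟶  IM  (L4)  txn=∅  M[L4]=20

memory[L6] = 50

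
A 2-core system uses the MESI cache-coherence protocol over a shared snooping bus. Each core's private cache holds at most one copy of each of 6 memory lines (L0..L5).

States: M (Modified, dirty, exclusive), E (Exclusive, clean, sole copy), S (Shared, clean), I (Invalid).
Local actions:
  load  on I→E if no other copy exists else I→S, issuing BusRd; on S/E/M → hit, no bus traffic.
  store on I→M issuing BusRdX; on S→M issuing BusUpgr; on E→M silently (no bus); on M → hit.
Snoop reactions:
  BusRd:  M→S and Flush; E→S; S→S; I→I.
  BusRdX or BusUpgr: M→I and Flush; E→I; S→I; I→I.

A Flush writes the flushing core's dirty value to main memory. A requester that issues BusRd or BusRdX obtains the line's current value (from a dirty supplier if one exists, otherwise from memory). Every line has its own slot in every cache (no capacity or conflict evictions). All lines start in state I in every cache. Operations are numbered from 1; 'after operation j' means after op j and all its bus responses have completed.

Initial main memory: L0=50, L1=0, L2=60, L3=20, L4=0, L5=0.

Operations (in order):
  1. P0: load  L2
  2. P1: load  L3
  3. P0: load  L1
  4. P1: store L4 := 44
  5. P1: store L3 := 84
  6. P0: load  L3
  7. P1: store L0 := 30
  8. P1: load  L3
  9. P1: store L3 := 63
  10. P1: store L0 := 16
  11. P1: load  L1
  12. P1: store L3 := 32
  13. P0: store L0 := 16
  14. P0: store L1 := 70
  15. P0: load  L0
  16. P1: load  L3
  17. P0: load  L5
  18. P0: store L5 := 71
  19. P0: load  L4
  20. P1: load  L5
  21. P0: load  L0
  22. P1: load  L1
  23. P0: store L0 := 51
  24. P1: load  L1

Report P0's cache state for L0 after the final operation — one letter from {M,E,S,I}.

1. P0: load  L2  bus=[BusRd]  L2: P0=E P1=I  mem[L2]=60
2. P1: load  L3  bus=[BusRd]  L3: P0=I P1=E  mem[L3]=20
3. P0: load  L1  bus=[BusRd]  L1: P0=E P1=I  mem[L1]=0
4. P1: store L4 := 44  bus=[BusRdX]  L4: P0=I P1=M  mem[L4]=0
5. P1: store L3 := 84  bus=[-]  L3: P0=I P1=M  mem[L3]=20
6. P0: load  L3  bus=[BusRd,Flush]  L3: P0=S P1=S  mem[L3]=84
7. P1: store L0 := 30  bus=[BusRdX]  L0: P0=I P1=M  mem[L0]=50
8. P1: load  L3  bus=[-]  L3: P0=S P1=S  mem[L3]=84
9. P1: store L3 := 63  bus=[BusUpgr]  L3: P0=I P1=M  mem[L3]=84
10. P1: store L0 := 16  bus=[-]  L0: P0=I P1=M  mem[L0]=50
11. P1: load  L1  bus=[BusRd]  L1: P0=S P1=S  mem[L1]=0
12. P1: store L3 := 32  bus=[-]  L3: P0=I P1=M  mem[L3]=84
13. P0: store L0 := 16  bus=[BusRdX,Flush]  L0: P0=M P1=I  mem[L0]=16
14. P0: store L1 := 70  bus=[BusUpgr]  L1: P0=M P1=I  mem[L1]=0
15. P0: load  L0  bus=[-]  L0: P0=M P1=I  mem[L0]=16
16. P1: load  L3  bus=[-]  L3: P0=I P1=M  mem[L3]=84
17. P0: load  L5  bus=[BusRd]  L5: P0=E P1=I  mem[L5]=0
18. P0: store L5 := 71  bus=[-]  L5: P0=M P1=I  mem[L5]=0
19. P0: load  L4  bus=[BusRd,Flush]  L4: P0=S P1=S  mem[L4]=44
20. P1: load  L5  bus=[BusRd,Flush]  L5: P0=S P1=S  mem[L5]=71
21. P0: load  L0  bus=[-]  L0: P0=M P1=I  mem[L0]=16
22. P1: load  L1  bus=[BusRd,Flush]  L1: P0=S P1=S  mem[L1]=70
23. P0: store L0 := 51  bus=[-]  L0: P0=M P1=I  mem[L0]=16
24. P1: load  L1  bus=[-]  L1: P0=S P1=S  mem[L1]=70

state = M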